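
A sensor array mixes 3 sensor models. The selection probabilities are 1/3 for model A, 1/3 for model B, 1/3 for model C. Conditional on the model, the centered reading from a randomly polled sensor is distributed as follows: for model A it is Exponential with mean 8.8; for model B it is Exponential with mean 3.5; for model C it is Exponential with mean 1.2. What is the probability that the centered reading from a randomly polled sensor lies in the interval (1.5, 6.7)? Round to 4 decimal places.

Conditional on each model, P(1.5 < X < 6.7): A: 0.376252; B: 0.503992; C: 0.282745.
By total probability, P(1.5 < X < 6.7) = 0.333333·0.376252 + 0.333333·0.503992 + 0.333333·0.282745 = 0.387663.

0.3877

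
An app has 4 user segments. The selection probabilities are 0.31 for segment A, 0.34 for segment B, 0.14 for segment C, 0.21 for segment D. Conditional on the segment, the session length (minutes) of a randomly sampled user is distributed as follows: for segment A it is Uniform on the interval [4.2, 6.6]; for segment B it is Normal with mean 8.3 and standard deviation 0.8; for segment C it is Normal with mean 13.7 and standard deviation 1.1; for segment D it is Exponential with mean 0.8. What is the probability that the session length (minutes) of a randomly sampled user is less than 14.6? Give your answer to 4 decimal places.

Conditional on each segment, P(X < 14.6): A: 1; B: 1; C: 0.793373; D: 1.
By total probability, P(X < 14.6) = 0.31·1 + 0.34·1 + 0.14·0.793373 + 0.21·1 = 0.971072.

0.9711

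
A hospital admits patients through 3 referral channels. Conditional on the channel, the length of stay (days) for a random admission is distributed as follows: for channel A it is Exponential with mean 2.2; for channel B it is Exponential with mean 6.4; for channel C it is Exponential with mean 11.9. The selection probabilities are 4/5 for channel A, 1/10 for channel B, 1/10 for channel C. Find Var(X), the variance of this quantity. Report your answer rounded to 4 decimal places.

31.3699

Per component, A: μ=2.2, E[X²]=9.68; B: μ=6.4, E[X²]=81.92; C: μ=11.9, E[X²]=283.22.
E[X] = 0.8·2.2 + 0.1·6.4 + 0.1·11.9 = 3.59.
E[X²] = 0.8·9.68 + 0.1·81.92 + 0.1·283.22 = 44.258.
Var(X) = E[X²] − (E[X])² = 44.258 − 12.8881 = 31.3699.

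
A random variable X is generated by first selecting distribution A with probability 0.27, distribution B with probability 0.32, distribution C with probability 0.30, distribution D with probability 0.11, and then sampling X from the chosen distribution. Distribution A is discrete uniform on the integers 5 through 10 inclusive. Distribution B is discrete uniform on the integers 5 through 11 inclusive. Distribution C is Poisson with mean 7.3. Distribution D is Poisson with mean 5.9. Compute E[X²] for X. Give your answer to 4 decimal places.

For each component E[X²] = Var + (mean)², giving A: 59.1667; B: 68; C: 60.59; D: 40.71.
Overall E[X²] = 0.27·59.1667 + 0.32·68 + 0.3·60.59 + 0.11·40.71 = 60.3901.

60.3901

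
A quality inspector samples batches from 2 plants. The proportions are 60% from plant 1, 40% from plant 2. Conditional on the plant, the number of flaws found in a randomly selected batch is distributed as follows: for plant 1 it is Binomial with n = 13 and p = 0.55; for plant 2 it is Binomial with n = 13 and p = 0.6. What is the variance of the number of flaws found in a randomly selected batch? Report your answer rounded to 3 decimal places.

3.280

Per component, 1: μ=7.15, E[X²]=54.34; 2: μ=7.8, E[X²]=63.96.
E[X] = 0.6·7.15 + 0.4·7.8 = 7.41.
E[X²] = 0.6·54.34 + 0.4·63.96 = 58.188.
Var(X) = E[X²] − (E[X])² = 58.188 − 54.9081 = 3.2799.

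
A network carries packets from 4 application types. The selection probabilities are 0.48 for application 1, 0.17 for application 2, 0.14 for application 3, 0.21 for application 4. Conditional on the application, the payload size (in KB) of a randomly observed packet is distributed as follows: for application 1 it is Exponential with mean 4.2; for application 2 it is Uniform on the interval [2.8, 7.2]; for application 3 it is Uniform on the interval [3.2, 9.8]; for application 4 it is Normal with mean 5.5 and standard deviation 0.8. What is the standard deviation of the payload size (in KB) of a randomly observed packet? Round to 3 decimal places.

3.171

Per component, 1: μ=4.2, E[X²]=35.28; 2: μ=5, E[X²]=26.6133; 3: μ=6.5, E[X²]=45.88; 4: μ=5.5, E[X²]=30.89.
E[X] = 0.48·4.2 + 0.17·5 + 0.14·6.5 + 0.21·5.5 = 4.931.
E[X²] = 0.48·35.28 + 0.17·26.6133 + 0.14·45.88 + 0.21·30.89 = 34.3688.
Var(X) = E[X²] − (E[X])² = 34.3688 − 24.3148 = 10.054.
SD(X) = √10.054 = 3.17081.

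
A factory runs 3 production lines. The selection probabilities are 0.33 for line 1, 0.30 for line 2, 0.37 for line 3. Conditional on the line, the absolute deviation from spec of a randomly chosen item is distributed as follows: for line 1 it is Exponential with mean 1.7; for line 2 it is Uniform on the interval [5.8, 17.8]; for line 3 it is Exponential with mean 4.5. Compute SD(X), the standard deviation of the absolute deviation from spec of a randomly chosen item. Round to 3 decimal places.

Per component, 1: μ=1.7, E[X²]=5.78; 2: μ=11.8, E[X²]=151.24; 3: μ=4.5, E[X²]=40.5.
E[X] = 0.33·1.7 + 0.3·11.8 + 0.37·4.5 = 5.766.
E[X²] = 0.33·5.78 + 0.3·151.24 + 0.37·40.5 = 62.2644.
Var(X) = E[X²] − (E[X])² = 62.2644 − 33.2468 = 29.0176.
SD(X) = √29.0176 = 5.3868.

5.387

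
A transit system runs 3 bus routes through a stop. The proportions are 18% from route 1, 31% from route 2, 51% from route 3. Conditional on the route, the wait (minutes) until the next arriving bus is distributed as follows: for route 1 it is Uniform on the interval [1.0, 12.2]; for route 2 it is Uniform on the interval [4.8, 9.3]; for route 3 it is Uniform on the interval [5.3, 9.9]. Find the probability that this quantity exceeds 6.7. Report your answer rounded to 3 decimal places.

Conditional on each route, P(X > 6.7): 1: 0.491071; 2: 0.577778; 3: 0.695652.
By total probability, P(X > 6.7) = 0.18·0.491071 + 0.31·0.577778 + 0.51·0.695652 = 0.622287.

0.622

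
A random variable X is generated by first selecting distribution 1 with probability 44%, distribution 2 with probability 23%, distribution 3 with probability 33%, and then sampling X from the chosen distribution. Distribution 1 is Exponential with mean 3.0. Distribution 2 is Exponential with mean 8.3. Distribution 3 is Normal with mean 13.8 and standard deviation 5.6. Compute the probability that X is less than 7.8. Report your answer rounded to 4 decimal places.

0.5943

Conditional on each component, P(X < 7.8): 1: 0.925726; 2: 0.609278; 3: 0.141988.
By total probability, P(X < 7.8) = 0.44·0.925726 + 0.23·0.609278 + 0.33·0.141988 = 0.59431.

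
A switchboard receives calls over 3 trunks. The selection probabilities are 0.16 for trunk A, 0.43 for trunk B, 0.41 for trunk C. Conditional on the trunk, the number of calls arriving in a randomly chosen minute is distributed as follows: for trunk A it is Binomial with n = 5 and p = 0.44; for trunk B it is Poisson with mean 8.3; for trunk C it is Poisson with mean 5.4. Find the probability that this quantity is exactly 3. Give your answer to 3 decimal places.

0.102

Conditional on each trunk, P(X = 3): A: 0.267137; B: 0.0236831; C: 0.118533.
By total probability, P(X = 3) = 0.16·0.267137 + 0.43·0.0236831 + 0.41·0.118533 = 0.101524.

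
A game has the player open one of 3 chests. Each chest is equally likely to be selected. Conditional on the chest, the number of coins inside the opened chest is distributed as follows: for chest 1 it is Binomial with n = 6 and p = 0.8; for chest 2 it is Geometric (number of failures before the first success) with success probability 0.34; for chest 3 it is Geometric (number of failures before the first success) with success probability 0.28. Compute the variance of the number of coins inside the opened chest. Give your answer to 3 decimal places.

Per component, 1: μ=4.8, E[X²]=24; 2: μ=1.94118, E[X²]=9.47751; 3: μ=2.57143, E[X²]=15.7959.
E[X] = 0.333333·4.8 + 0.333333·1.94118 + 0.333333·2.57143 = 3.1042.
E[X²] = 0.333333·24 + 0.333333·9.47751 + 0.333333·15.7959 = 16.4245.
Var(X) = E[X²] − (E[X])² = 16.4245 − 9.63607 = 6.78841.

6.788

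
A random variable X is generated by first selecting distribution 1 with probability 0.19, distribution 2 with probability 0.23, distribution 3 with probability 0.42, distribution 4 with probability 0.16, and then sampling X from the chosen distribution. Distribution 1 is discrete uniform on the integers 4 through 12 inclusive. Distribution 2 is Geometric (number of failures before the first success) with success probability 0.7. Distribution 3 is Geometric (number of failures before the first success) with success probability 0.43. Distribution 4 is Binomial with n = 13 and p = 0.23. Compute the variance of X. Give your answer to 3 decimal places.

Per component, 1: μ=8, E[X²]=70.6667; 2: μ=0.428571, E[X²]=0.795918; 3: μ=1.32558, E[X²]=4.83991; 4: μ=2.99, E[X²]=11.2424.
E[X] = 0.19·8 + 0.23·0.428571 + 0.42·1.32558 + 0.16·2.99 = 2.65372.
E[X²] = 0.19·70.6667 + 0.23·0.795918 + 0.42·4.83991 + 0.16·11.2424 = 17.4413.
Var(X) = E[X²] − (E[X])² = 17.4413 − 7.04221 = 10.3991.

10.399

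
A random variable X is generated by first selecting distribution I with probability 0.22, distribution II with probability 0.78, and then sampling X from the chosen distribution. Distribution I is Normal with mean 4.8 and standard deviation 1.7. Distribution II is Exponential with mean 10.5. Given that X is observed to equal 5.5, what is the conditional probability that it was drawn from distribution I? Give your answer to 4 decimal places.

0.5188

Likelihoods f(5.5 | ·): I: 0.215598; II: 0.0564057.
Posterior ∝ prior × likelihood. Numerator for I: 0.22·0.215598 = 0.0474315.
Normalizing constant: 0.22·0.215598 + 0.78·0.0564057 = 0.0914279.
P(I | observation) = 0.0474315 / 0.0914279 = 0.518785.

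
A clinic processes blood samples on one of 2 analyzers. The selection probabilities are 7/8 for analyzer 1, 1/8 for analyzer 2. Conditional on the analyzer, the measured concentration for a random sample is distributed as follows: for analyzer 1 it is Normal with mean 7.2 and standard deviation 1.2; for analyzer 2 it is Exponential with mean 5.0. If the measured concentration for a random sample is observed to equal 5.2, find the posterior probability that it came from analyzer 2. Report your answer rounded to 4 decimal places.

Likelihoods f(5.2 | ·): 1: 0.0828976; 2: 0.0706909.
Posterior ∝ prior × likelihood. Numerator for 2: 0.125·0.0706909 = 0.00883637.
Normalizing constant: 0.875·0.0828976 + 0.125·0.0706909 = 0.0813718.
P(2 | observation) = 0.00883637 / 0.0813718 = 0.108593.

0.1086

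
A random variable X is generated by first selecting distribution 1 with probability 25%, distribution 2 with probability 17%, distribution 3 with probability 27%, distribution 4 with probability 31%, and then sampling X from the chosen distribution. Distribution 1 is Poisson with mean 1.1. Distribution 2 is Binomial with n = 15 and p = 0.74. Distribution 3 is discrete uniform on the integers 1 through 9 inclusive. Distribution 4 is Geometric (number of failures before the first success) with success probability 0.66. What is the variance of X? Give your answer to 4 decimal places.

Per component, 1: μ=1.1, E[X²]=2.31; 2: μ=11.1, E[X²]=126.096; 3: μ=5, E[X²]=31.6667; 4: μ=0.515152, E[X²]=1.04591.
E[X] = 0.25·1.1 + 0.17·11.1 + 0.27·5 + 0.31·0.515152 = 3.6717.
E[X²] = 0.25·2.31 + 0.17·126.096 + 0.27·31.6667 + 0.31·1.04591 = 30.8881.
Var(X) = E[X²] − (E[X])² = 30.8881 − 13.4814 = 17.4067.

17.4067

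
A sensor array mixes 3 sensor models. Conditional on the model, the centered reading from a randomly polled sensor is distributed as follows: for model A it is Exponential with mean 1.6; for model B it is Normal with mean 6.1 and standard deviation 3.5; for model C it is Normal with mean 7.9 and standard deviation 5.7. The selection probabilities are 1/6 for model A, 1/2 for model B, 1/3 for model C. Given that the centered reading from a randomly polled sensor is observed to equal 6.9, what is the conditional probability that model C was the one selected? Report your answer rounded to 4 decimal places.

0.2876

Likelihoods f(6.9 | ·): A: 0.008375; B: 0.111045; C: 0.068921.
Posterior ∝ prior × likelihood. Numerator for C: 0.333333·0.068921 = 0.0229737.
Normalizing constant: 0.166667·0.008375 + 0.5·0.111045 + 0.333333·0.068921 = 0.0798918.
P(C | observation) = 0.0229737 / 0.0798918 = 0.28756.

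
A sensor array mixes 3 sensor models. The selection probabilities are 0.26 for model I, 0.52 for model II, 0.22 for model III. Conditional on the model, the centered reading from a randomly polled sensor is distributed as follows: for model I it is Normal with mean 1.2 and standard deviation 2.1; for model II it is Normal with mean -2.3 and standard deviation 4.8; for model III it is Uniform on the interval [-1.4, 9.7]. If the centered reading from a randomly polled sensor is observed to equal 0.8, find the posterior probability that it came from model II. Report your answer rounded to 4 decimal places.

0.3393

Likelihoods f(0.8 | ·): I: 0.186557; II: 0.0674678; III: 0.0900901.
Posterior ∝ prior × likelihood. Numerator for II: 0.52·0.0674678 = 0.0350833.
Normalizing constant: 0.26·0.186557 + 0.52·0.0674678 + 0.22·0.0900901 = 0.103408.
P(II | observation) = 0.0350833 / 0.103408 = 0.33927.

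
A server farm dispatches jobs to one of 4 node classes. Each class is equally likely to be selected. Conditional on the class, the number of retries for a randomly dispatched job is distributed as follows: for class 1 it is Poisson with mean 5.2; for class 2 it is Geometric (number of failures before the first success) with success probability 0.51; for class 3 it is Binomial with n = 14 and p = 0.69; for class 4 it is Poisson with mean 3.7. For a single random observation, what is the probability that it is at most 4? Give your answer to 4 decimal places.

Conditional on each class, P(X ≤ 4): 1: 0.406128; 2: 0.971752; 3: 0.00220011; 4: 0.687219.
By total probability, P(X ≤ 4) = 0.25·0.406128 + 0.25·0.971752 + 0.25·0.00220011 + 0.25·0.687219 = 0.516825.

0.5168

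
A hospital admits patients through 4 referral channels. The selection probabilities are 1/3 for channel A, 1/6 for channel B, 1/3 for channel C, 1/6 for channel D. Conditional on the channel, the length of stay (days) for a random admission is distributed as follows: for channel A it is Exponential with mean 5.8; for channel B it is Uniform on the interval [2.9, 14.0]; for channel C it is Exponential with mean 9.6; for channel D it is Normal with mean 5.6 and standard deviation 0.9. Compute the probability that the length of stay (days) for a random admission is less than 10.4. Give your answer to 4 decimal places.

0.7776

Conditional on each channel, P(X < 10.4): A: 0.833557; B: 0.675676; C: 0.661535; D: 1.
By total probability, P(X < 10.4) = 0.333333·0.833557 + 0.166667·0.675676 + 0.333333·0.661535 + 0.166667·1 = 0.777643.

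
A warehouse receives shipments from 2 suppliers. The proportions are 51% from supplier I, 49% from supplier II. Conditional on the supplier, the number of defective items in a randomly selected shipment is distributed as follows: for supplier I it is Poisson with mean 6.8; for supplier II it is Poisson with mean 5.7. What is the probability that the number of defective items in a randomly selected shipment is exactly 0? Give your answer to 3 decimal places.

Conditional on each supplier, P(X = 0): I: 0.00111378; II: 0.00334597.
By total probability, P(X = 0) = 0.51·0.00111378 + 0.49·0.00334597 = 0.00220755.

0.002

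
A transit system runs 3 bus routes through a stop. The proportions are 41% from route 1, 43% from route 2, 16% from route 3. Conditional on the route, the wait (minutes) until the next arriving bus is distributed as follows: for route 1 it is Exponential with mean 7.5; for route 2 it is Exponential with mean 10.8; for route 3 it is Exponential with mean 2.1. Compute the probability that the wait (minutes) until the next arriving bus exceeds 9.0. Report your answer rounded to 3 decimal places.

0.313

Conditional on each route, P(X > 9.0): 1: 0.301194; 2: 0.434598; 3: 0.0137638.
By total probability, P(X > 9.0) = 0.41·0.301194 + 0.43·0.434598 + 0.16·0.0137638 = 0.312569.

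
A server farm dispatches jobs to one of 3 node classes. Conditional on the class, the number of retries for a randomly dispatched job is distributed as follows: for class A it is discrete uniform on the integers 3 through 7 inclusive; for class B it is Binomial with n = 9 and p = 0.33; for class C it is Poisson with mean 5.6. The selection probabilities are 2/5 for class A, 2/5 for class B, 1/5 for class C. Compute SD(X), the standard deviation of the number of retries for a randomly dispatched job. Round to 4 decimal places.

Per component, A: μ=5, E[X²]=27; B: μ=2.97, E[X²]=10.8108; C: μ=5.6, E[X²]=36.96.
E[X] = 0.4·5 + 0.4·2.97 + 0.2·5.6 = 4.308.
E[X²] = 0.4·27 + 0.4·10.8108 + 0.2·36.96 = 22.5163.
Var(X) = E[X²] − (E[X])² = 22.5163 − 18.5589 = 3.95746.
SD(X) = √3.95746 = 1.98934.

1.9893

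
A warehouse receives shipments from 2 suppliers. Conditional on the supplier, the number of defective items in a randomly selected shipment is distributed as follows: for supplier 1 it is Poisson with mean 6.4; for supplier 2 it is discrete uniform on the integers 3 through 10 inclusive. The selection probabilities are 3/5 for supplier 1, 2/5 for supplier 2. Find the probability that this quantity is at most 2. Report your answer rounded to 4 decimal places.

0.0278

Conditional on each supplier, P(X ≤ 2): 1: 0.0463242; 2: 0.
By total probability, P(X ≤ 2) = 0.6·0.0463242 + 0.4·0 = 0.0277945.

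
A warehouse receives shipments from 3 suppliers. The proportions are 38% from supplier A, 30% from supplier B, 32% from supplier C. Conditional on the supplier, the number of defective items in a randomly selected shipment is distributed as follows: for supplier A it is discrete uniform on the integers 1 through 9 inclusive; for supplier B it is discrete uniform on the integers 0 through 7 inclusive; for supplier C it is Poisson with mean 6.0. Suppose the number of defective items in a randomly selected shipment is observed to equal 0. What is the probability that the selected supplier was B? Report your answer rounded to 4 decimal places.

0.9793

Likelihoods P(X=0 | ·): A: 0; B: 0.125; C: 0.00247875.
Posterior ∝ prior × likelihood. Numerator for B: 0.3·0.125 = 0.0375.
Normalizing constant: 0.38·0 + 0.3·0.125 + 0.32·0.00247875 = 0.0382932.
P(B | observation) = 0.0375 / 0.0382932 = 0.979286.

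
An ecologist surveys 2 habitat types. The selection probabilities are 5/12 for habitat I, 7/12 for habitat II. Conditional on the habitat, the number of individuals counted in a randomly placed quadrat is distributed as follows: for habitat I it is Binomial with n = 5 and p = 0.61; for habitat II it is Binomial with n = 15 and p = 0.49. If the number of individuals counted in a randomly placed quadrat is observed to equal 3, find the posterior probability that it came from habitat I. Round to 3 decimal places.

Likelihoods P(X=3 | ·): I: 0.345238; II: 0.0165746.
Posterior ∝ prior × likelihood. Numerator for I: 0.416667·0.345238 = 0.143849.
Normalizing constant: 0.416667·0.345238 + 0.583333·0.0165746 = 0.153518.
P(I | observation) = 0.143849 / 0.153518 = 0.93702.

0.937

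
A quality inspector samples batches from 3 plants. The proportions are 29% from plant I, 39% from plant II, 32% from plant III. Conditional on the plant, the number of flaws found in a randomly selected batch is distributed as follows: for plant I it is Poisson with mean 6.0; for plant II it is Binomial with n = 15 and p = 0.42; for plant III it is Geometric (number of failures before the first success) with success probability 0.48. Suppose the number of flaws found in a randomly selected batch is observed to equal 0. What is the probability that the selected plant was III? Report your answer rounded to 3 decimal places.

0.995

Likelihoods P(X=0 | ·): I: 0.00247875; II: 0.000282761; III: 0.48.
Posterior ∝ prior × likelihood. Numerator for III: 0.32·0.48 = 0.1536.
Normalizing constant: 0.29·0.00247875 + 0.39·0.000282761 + 0.32·0.48 = 0.154429.
P(III | observation) = 0.1536 / 0.154429 = 0.994631.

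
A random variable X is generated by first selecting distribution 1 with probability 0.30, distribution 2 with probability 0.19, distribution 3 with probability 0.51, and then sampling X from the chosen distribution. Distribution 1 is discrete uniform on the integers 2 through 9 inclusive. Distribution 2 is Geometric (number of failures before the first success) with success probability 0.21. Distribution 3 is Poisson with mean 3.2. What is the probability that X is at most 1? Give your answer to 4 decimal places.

Conditional on each component, P(X ≤ 1): 1: 0; 2: 0.3759; 3: 0.171201.
By total probability, P(X ≤ 1) = 0.3·0 + 0.19·0.3759 + 0.51·0.171201 = 0.158734.

0.1587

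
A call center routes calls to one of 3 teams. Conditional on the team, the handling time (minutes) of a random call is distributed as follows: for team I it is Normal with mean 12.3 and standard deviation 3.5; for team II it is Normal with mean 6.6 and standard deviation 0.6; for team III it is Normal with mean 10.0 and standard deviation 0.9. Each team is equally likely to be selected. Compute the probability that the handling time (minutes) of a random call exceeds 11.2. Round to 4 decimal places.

0.2382

Conditional on each team, P(X > 11.2): I: 0.623348; II: 8.88178e-15; III: 0.0912112.
By total probability, P(X > 11.2) = 0.333333·0.623348 + 0.333333·8.88178e-15 + 0.333333·0.0912112 = 0.238186.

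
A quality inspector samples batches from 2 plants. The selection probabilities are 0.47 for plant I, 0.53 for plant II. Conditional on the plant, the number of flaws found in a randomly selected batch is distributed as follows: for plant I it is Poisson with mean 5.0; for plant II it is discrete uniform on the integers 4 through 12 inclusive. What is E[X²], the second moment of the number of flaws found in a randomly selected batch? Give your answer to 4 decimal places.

51.5533

For each component E[X²] = Var + (mean)², giving I: 30; II: 70.6667.
Overall E[X²] = 0.47·30 + 0.53·70.6667 = 51.5533.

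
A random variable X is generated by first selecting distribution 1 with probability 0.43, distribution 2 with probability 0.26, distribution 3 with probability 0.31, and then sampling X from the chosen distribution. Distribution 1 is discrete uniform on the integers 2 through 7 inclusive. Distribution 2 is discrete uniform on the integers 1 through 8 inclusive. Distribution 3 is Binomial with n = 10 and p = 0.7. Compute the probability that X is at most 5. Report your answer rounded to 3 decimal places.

Conditional on each component, P(X ≤ 5): 1: 0.666667; 2: 0.625; 3: 0.150268.
By total probability, P(X ≤ 5) = 0.43·0.666667 + 0.26·0.625 + 0.31·0.150268 = 0.49575.

0.496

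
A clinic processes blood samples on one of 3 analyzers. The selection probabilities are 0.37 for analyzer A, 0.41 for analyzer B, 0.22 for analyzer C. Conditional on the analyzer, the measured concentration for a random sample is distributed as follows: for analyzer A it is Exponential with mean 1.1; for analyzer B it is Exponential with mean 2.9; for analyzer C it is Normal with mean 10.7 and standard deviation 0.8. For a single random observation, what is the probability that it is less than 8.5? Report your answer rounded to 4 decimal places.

Conditional on each analyzer, P(X < 8.5): A: 0.999559; B: 0.946658; C: 0.00297976.
By total probability, P(X < 8.5) = 0.37·0.999559 + 0.41·0.946658 + 0.22·0.00297976 = 0.758622.

0.7586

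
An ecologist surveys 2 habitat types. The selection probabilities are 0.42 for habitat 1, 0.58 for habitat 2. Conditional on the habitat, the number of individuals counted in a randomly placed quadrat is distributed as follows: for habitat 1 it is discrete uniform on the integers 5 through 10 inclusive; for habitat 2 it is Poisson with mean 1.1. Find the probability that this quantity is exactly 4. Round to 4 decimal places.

0.0118

Conditional on each habitat, P(X = 4): 1: 0; 2: 0.0203065.
By total probability, P(X = 4) = 0.42·0 + 0.58·0.0203065 = 0.0117778.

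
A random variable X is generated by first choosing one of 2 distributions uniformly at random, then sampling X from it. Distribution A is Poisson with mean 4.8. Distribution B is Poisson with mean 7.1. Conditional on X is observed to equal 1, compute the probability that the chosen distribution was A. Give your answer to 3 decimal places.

Likelihoods P(X=1 | ·): A: 0.0395028; B: 0.00585824.
Posterior ∝ prior × likelihood. Numerator for A: 0.5·0.0395028 = 0.0197514.
Normalizing constant: 0.5·0.0395028 + 0.5·0.00585824 = 0.0226805.
P(A | observation) = 0.0197514 / 0.0226805 = 0.870853.

0.871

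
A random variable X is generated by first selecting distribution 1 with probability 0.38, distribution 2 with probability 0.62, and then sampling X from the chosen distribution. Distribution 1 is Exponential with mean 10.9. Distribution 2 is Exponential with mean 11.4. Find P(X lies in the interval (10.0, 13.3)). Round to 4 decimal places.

Conditional on each component, P(10.0 < X < 13.3): 1: 0.104368; 2: 0.104546.
By total probability, P(10.0 < X < 13.3) = 0.38·0.104368 + 0.62·0.104546 = 0.104478.

0.1045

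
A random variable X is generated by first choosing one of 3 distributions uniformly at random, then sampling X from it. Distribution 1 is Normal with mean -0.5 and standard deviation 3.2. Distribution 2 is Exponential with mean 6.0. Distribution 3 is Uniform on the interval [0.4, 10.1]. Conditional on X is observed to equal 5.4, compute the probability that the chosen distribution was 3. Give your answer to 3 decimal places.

0.532

Likelihoods f(5.4 | ·): 1: 0.0227817; 2: 0.0677616; 3: 0.103093.
Posterior ∝ prior × likelihood. Numerator for 3: 0.333333·0.103093 = 0.0343643.
Normalizing constant: 0.333333·0.0227817 + 0.333333·0.0677616 + 0.333333·0.103093 = 0.0645454.
P(3 | observation) = 0.0343643 / 0.0645454 = 0.532405.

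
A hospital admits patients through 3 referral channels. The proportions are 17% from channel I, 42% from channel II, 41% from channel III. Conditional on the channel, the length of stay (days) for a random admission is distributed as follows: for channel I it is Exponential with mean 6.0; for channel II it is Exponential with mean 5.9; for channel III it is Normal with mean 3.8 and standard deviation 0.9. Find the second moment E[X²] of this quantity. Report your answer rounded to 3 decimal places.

For each component E[X²] = Var + (mean)², giving I: 72; II: 69.62; III: 15.25.
Overall E[X²] = 0.17·72 + 0.42·69.62 + 0.41·15.25 = 47.7329.

47.733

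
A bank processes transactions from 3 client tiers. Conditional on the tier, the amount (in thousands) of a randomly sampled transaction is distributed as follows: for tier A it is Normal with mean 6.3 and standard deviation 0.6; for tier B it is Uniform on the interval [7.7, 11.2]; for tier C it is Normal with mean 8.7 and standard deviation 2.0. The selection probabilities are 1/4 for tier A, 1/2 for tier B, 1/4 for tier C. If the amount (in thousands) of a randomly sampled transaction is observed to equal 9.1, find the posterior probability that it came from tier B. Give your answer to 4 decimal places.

0.7451

Likelihoods f(9.1 | ·): A: 1.24101e-05; B: 0.285714; C: 0.195521.
Posterior ∝ prior × likelihood. Numerator for B: 0.5·0.285714 = 0.142857.
Normalizing constant: 0.25·1.24101e-05 + 0.5·0.285714 + 0.25·0.195521 = 0.191741.
P(B | observation) = 0.142857 / 0.191741 = 0.745054.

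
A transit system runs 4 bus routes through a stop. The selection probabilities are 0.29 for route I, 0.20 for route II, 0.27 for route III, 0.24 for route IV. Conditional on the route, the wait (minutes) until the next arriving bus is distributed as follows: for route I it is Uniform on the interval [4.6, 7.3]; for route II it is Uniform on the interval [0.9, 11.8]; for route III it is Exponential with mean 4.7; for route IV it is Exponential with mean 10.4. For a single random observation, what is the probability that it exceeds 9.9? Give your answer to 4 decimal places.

Conditional on each route, P(X > 9.9): I: 0; II: 0.174312; III: 0.121677; IV: 0.385998.
By total probability, P(X > 9.9) = 0.29·0 + 0.2·0.174312 + 0.27·0.121677 + 0.24·0.385998 = 0.160355.

0.1604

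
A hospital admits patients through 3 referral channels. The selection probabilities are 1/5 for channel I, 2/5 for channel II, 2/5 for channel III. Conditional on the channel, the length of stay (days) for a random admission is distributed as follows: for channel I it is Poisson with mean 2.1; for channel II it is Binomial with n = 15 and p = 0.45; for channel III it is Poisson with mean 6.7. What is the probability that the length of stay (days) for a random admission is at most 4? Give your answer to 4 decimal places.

0.3166

Conditional on each channel, P(X ≤ 4): I: 0.937874; II: 0.120399; III: 0.202159.
By total probability, P(X ≤ 4) = 0.2·0.937874 + 0.4·0.120399 + 0.4·0.202159 = 0.316598.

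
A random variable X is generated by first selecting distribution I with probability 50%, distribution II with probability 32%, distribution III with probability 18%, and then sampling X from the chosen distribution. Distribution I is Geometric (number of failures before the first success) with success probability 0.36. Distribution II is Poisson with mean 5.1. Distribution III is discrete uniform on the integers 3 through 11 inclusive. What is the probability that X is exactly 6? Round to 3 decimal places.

0.080

Conditional on each component, P(X = 6): I: 0.024739; II: 0.149; III: 0.111111.
By total probability, P(X = 6) = 0.5·0.024739 + 0.32·0.149 + 0.18·0.111111 = 0.0800496.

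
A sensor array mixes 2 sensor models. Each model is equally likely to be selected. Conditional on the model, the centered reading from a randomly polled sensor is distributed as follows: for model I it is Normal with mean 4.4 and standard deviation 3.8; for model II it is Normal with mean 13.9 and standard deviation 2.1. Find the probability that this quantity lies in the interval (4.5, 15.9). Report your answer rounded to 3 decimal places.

Conditional on each model, P(4.5 < X < 15.9): I: 0.488265; II: 0.829544.
By total probability, P(4.5 < X < 15.9) = 0.5·0.488265 + 0.5·0.829544 = 0.658905.

0.659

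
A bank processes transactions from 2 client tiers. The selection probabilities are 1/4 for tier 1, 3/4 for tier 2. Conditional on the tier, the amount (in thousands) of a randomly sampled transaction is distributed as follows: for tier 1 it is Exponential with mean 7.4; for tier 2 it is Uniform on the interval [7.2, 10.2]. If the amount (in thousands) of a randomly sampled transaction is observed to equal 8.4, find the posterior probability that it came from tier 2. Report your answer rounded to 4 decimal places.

0.9584

Likelihoods f(8.4 | ·): 1: 0.0434296; 2: 0.333333.
Posterior ∝ prior × likelihood. Numerator for 2: 0.75·0.333333 = 0.25.
Normalizing constant: 0.25·0.0434296 + 0.75·0.333333 = 0.260857.
P(2 | observation) = 0.25 / 0.260857 = 0.958378.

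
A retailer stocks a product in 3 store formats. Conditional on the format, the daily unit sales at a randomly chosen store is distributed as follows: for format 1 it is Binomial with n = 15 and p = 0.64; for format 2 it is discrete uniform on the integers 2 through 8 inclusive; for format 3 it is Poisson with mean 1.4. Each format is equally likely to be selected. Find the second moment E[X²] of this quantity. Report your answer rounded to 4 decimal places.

For each component E[X²] = Var + (mean)², giving 1: 95.616; 2: 29; 3: 3.36.
Overall E[X²] = 0.333333·95.616 + 0.333333·29 + 0.333333·3.36 = 42.6587.

42.6587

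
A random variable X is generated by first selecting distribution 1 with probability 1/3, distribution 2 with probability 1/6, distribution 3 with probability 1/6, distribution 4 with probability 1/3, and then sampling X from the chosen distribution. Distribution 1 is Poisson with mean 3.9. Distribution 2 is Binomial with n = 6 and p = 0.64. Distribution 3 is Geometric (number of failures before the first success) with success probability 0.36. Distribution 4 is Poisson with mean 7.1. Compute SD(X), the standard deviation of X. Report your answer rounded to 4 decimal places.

2.8966

Per component, 1: μ=3.9, E[X²]=19.11; 2: μ=3.84, E[X²]=16.128; 3: μ=1.77778, E[X²]=8.09877; 4: μ=7.1, E[X²]=57.51.
E[X] = 0.333333·3.9 + 0.166667·3.84 + 0.166667·1.77778 + 0.333333·7.1 = 4.60296.
E[X²] = 0.333333·19.11 + 0.166667·16.128 + 0.166667·8.09877 + 0.333333·57.51 = 29.5778.
Var(X) = E[X²] − (E[X])² = 29.5778 − 21.1873 = 8.39053.
SD(X) = √8.39053 = 2.89664.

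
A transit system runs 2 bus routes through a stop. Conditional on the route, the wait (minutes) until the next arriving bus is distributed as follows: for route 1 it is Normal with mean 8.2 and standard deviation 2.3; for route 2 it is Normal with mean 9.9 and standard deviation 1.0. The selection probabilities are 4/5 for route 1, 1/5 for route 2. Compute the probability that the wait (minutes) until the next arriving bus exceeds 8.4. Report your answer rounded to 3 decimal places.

0.559

Conditional on each route, P(X > 8.4): 1: 0.465353; 2: 0.933193.
By total probability, P(X > 8.4) = 0.8·0.465353 + 0.2·0.933193 = 0.558921.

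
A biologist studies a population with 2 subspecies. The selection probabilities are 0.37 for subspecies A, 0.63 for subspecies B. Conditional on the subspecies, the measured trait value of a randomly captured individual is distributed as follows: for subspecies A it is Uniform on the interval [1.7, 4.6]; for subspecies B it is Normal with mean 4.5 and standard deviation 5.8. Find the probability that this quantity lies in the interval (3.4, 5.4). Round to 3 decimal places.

0.239

Conditional on each subspecies, P(3.4 < X < 5.4): A: 0.413793; B: 0.136868.
By total probability, P(3.4 < X < 5.4) = 0.37·0.413793 + 0.63·0.136868 = 0.23933.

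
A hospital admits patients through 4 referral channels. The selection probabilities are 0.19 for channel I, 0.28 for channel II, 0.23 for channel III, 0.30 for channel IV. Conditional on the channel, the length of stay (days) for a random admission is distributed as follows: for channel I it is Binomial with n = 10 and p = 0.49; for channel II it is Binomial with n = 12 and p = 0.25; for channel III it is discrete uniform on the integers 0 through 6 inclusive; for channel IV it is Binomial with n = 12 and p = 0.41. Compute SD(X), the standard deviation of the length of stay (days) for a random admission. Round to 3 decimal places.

1.952

Per component, I: μ=4.9, E[X²]=26.509; II: μ=3, E[X²]=11.25; III: μ=3, E[X²]=13; IV: μ=4.92, E[X²]=27.1092.
E[X] = 0.19·4.9 + 0.28·3 + 0.23·3 + 0.3·4.92 = 3.937.
E[X²] = 0.19·26.509 + 0.28·11.25 + 0.23·13 + 0.3·27.1092 = 19.3095.
Var(X) = E[X²] − (E[X])² = 19.3095 − 15.5 = 3.8095.
SD(X) = √3.8095 = 1.95179.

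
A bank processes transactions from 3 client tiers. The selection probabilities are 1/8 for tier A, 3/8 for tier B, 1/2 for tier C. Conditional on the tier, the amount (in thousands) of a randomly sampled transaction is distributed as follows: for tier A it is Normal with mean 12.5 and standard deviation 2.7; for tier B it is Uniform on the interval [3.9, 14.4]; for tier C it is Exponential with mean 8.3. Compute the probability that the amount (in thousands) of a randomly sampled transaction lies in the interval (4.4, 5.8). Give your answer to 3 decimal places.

Conditional on each tier, P(4.4 < X < 5.8): A: 0.00519198; B: 0.133333; C: 0.0913501.
By total probability, P(4.4 < X < 5.8) = 0.125·0.00519198 + 0.375·0.133333 + 0.5·0.0913501 = 0.096324.

0.096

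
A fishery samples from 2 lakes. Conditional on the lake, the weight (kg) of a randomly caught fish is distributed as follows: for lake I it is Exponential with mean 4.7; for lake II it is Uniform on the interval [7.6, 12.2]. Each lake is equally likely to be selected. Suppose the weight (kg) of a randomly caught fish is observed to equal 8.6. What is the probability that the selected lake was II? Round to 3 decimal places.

Likelihoods f(8.6 | ·): I: 0.0341378; II: 0.217391.
Posterior ∝ prior × likelihood. Numerator for II: 0.5·0.217391 = 0.108696.
Normalizing constant: 0.5·0.0341378 + 0.5·0.217391 = 0.125765.
P(II | observation) = 0.108696 / 0.125765 = 0.864279.

0.864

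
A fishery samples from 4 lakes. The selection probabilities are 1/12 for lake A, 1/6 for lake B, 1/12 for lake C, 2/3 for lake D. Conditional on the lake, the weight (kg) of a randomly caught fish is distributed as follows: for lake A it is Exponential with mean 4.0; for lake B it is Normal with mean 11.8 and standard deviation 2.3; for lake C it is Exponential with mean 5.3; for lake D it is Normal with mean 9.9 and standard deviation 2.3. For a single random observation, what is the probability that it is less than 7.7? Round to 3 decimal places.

0.254

Conditional on each lake, P(X < 7.7): A: 0.854124; B: 0.037325; C: 0.766093; D: 0.169404.
By total probability, P(X < 7.7) = 0.0833333·0.854124 + 0.166667·0.037325 + 0.0833333·0.766093 + 0.666667·0.169404 = 0.254175.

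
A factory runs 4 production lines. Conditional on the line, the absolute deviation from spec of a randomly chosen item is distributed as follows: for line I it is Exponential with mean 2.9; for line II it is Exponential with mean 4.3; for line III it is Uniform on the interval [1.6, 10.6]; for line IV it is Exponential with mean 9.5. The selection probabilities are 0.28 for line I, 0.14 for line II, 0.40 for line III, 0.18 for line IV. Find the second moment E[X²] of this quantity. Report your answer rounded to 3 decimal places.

For each component E[X²] = Var + (mean)², giving I: 16.82; II: 36.98; III: 43.96; IV: 180.5.
Overall E[X²] = 0.28·16.82 + 0.14·36.98 + 0.4·43.96 + 0.18·180.5 = 59.9608.

59.961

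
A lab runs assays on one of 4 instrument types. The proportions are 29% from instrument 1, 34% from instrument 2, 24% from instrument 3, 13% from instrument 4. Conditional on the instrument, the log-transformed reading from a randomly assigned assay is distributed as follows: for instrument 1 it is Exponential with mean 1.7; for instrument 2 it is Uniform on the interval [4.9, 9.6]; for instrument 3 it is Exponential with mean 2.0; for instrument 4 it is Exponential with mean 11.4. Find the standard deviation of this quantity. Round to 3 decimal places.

5.628

Per component, 1: μ=1.7, E[X²]=5.78; 2: μ=7.25, E[X²]=54.4033; 3: μ=2, E[X²]=8; 4: μ=11.4, E[X²]=259.92.
E[X] = 0.29·1.7 + 0.34·7.25 + 0.24·2 + 0.13·11.4 = 4.92.
E[X²] = 0.29·5.78 + 0.34·54.4033 + 0.24·8 + 0.13·259.92 = 55.8829.
Var(X) = E[X²] − (E[X])² = 55.8829 − 24.2064 = 31.6765.
SD(X) = √31.6765 = 5.62819.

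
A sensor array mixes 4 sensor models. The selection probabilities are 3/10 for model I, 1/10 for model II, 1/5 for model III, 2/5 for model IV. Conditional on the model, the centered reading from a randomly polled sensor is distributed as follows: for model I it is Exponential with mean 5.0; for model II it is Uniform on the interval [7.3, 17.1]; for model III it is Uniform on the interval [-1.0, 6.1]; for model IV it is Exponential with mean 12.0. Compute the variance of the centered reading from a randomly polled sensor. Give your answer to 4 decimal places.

Per component, I: μ=5, E[X²]=50; II: μ=12.2, E[X²]=156.843; III: μ=2.55, E[X²]=10.7033; IV: μ=12, E[X²]=288.
E[X] = 0.3·5 + 0.1·12.2 + 0.2·2.55 + 0.4·12 = 8.03.
E[X²] = 0.3·50 + 0.1·156.843 + 0.2·10.7033 + 0.4·288 = 148.025.
Var(X) = E[X²] − (E[X])² = 148.025 − 64.4809 = 83.5441.

83.5441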